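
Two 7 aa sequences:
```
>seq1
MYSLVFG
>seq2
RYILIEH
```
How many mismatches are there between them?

Mismatches (1-based): position 1: M→R; position 3: S→I; position 5: V→I; position 6: F→E; position 7: G→H.

5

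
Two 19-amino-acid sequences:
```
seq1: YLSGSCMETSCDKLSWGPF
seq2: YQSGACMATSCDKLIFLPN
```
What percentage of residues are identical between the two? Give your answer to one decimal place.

63.2%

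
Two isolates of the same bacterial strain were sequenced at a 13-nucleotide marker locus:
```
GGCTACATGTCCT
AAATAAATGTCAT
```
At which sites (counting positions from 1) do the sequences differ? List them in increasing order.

Scanning 1-based: 1: G/A; 2: G/A; 3: C/A; 6: C/A; 12: C/A.

1, 2, 3, 6, 12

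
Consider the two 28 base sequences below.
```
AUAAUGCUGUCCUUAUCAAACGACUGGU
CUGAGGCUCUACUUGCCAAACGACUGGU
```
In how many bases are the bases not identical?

Comparing position by position, 7 bases differ: 1 (A/C), 3 (A/G), 5 (U/G), 9 (G/C), 11 (C/A), 15 (A/G), 16 (U/C).

7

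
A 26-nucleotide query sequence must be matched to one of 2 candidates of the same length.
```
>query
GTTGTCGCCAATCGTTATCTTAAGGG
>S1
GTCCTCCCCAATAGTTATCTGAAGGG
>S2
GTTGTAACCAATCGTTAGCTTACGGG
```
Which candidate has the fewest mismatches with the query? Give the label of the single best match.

S2

S1 differs at 5 bases; S2 differs at 4 bases. The closest is S2.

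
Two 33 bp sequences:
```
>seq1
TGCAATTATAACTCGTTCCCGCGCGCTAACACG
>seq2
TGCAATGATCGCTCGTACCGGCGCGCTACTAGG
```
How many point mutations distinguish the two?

Comparing position by position, 8 positions differ: 7 (T/G), 10 (A/C), 11 (A/G), 17 (T/A), 20 (C/G), 29 (A/C), 30 (C/T), 32 (C/G).

8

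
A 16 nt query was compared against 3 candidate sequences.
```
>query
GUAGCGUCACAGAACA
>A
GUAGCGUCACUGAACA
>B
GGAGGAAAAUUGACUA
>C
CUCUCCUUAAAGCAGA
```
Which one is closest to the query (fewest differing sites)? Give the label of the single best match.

A

Hamming distances to query — A: 1; B: 9; C: 8.
Smallest is A with 1 mismatch.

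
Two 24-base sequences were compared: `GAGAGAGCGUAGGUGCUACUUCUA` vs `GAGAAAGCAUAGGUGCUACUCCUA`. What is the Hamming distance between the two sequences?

Comparing position by position, 3 positions differ: 5 (G/A), 9 (G/A), 21 (U/C).

3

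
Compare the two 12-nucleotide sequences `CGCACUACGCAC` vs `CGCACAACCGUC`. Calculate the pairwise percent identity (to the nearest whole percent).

4 positions differ (6, 9, 10, 11), so 8 of 12 match: 8/12 = 66.67%.

67%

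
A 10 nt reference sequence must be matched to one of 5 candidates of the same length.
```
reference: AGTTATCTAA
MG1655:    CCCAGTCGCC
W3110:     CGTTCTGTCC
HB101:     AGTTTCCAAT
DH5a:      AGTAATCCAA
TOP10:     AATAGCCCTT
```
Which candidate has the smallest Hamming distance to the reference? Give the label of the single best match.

MG1655 differs at 8 sites; W3110 differs at 5 sites; HB101 differs at 4 sites; DH5a differs at 2 sites; TOP10 differs at 7 sites. The closest is DH5a.

DH5a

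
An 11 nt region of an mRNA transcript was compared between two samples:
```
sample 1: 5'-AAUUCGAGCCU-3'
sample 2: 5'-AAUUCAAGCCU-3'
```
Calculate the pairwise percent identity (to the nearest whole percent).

91%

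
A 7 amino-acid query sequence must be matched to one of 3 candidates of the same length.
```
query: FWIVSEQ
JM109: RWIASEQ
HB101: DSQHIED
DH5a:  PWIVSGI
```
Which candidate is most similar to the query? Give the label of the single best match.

JM109

Hamming distances to query — JM109: 2; HB101: 6; DH5a: 3.
Smallest is JM109 with 2 mismatches.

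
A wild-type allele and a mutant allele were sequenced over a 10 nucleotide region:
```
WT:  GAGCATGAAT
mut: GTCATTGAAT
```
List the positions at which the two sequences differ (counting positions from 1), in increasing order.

Scanning 1-based: 2: A/T; 3: G/C; 4: C/A; 5: A/T.

2, 3, 4, 5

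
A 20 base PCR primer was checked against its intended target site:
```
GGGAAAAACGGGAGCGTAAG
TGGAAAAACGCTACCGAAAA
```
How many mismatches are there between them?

6

The sequences differ at bases 1, 11, 12, 14, 17, 20 (1-based) — 6 in total.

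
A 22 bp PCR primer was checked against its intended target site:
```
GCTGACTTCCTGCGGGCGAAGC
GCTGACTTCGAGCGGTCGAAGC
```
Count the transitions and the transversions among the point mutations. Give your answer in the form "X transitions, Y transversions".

Mismatches (1-based):
position 10: C→G (pyrimidine→purine, transversion)
position 11: T→A (pyrimidine→purine, transversion)
position 16: G→T (purine→pyrimidine, transversion)

0 transitions, 3 transversions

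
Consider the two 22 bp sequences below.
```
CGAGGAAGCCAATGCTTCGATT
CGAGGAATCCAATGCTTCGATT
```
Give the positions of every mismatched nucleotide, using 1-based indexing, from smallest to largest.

Differences at position 8 (G→T).

8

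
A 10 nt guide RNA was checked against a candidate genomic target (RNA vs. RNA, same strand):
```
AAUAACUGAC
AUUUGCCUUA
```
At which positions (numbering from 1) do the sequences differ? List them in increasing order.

2, 4, 5, 7, 8, 9, 10

Differences at position 2 (A→U), position 4 (A→U), position 5 (A→G), position 7 (U→C), position 8 (G→U), position 9 (A→U), position 10 (C→A).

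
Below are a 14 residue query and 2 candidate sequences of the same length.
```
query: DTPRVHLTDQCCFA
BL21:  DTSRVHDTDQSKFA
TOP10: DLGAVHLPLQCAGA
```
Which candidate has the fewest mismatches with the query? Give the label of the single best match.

BL21

BL21 differs at 4 positions; TOP10 differs at 7 positions. The closest is BL21.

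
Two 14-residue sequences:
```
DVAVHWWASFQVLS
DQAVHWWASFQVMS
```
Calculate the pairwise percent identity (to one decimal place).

85.7%

Mismatches at positions 2, 13 (1-based): 2 of 14.
Identical positions: 12/14 = 85.71% → 85.7%.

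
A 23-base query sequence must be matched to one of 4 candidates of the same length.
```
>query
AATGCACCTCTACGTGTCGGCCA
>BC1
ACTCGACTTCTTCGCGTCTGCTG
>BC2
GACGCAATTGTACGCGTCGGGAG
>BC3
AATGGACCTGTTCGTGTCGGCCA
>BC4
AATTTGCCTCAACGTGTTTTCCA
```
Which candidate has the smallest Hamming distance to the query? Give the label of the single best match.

BC3

Hamming distances to query — BC1: 9; BC2: 9; BC3: 3; BC4: 7.
Smallest is BC3 with 3 mismatches.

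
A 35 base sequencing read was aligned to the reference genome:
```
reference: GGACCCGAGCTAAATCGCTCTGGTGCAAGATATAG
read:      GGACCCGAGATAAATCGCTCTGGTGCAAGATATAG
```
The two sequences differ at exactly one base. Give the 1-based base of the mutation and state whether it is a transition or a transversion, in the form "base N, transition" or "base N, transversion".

base 10, transversion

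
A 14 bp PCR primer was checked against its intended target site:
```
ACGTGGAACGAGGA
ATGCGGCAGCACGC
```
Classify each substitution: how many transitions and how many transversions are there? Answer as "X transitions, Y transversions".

2 transitions, 5 transversions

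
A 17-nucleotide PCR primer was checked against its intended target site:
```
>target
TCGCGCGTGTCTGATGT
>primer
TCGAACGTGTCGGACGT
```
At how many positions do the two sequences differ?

4

The sequences differ at positions 4, 5, 12, 15 (1-based) — 4 in total.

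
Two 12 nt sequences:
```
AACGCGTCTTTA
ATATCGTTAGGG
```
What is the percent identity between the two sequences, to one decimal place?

Mismatches at positions 2, 3, 4, 8, 9, 10, 11, 12 (1-based): 8 of 12.
Identical positions: 4/12 = 33.33% → 33.3%.

33.3%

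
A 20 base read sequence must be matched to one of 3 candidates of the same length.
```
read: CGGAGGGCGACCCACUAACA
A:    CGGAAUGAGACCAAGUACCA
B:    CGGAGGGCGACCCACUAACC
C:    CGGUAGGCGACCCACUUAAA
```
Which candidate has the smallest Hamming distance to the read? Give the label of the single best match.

A differs at 6 bases; B differs at 1 base; C differs at 4 bases. The closest is B.

B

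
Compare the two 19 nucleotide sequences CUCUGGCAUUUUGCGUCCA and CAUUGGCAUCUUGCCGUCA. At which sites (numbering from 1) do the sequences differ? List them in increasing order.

2, 3, 10, 15, 16, 17

Scanning 1-based: 2: U/A; 3: C/U; 10: U/C; 15: G/C; 16: U/G; 17: C/U.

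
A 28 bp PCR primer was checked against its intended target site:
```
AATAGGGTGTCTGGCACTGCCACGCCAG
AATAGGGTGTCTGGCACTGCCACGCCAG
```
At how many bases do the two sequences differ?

0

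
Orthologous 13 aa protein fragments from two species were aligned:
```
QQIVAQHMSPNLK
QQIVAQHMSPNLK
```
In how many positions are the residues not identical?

0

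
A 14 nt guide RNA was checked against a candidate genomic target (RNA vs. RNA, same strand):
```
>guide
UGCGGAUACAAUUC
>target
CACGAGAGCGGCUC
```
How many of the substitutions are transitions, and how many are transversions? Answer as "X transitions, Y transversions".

8 transitions, 1 transversion

Transitions (purine↔purine or pyrimidine↔pyrimidine): 1 U→C, 2 G→A, 5 G→A, 6 A→G, 8 A→G, 10 A→G, 11 A→G, 12 U→C.
Transversions (purine↔pyrimidine): 7 U→A.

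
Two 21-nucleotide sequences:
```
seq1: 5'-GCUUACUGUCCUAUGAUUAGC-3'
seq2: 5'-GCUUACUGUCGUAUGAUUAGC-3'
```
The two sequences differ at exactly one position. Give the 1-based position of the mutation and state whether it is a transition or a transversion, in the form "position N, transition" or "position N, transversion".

Position 11 changes C→G. C is a pyrimidine and G is a purine, so this is a transversion.

position 11, transversion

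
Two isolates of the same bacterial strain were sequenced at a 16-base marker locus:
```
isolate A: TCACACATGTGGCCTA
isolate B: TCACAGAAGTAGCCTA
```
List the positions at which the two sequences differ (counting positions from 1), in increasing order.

Differences at position 6 (C→G), position 8 (T→A), position 11 (G→A).

6, 8, 11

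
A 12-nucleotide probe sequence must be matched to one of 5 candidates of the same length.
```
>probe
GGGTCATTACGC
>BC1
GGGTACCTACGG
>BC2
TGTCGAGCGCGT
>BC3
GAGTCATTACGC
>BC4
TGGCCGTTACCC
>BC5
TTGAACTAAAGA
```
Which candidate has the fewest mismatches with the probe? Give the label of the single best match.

BC3

Hamming distances to probe — BC1: 4; BC2: 8; BC3: 1; BC4: 4; BC5: 8.
Smallest is BC3 with 1 mismatch.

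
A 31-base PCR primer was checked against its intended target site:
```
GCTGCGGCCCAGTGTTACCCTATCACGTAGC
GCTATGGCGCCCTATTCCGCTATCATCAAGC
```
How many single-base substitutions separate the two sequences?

11

Comparing position by position, 11 sites differ: 4 (G/A), 5 (C/T), 9 (C/G), 11 (A/C), 12 (G/C), 14 (G/A), 17 (A/C), 19 (C/G), 26 (C/T), 27 (G/C), 28 (T/A).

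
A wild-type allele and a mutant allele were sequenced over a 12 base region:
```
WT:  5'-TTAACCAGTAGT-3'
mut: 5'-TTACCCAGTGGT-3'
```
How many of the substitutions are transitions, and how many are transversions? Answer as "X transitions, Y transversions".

Mismatches (1-based):
base 4: A→C (purine→pyrimidine, transversion)
base 10: A→G (purine→purine, transition)

1 transition, 1 transversion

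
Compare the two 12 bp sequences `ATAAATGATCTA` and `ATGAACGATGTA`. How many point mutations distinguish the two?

3

The sequences differ at sites 3, 6, 10 (1-based) — 3 in total.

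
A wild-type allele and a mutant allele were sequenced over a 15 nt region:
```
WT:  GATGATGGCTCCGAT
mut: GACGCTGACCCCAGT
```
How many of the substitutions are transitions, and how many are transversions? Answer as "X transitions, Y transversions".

Mismatches (1-based):
position 3: T→C (pyrimidine→pyrimidine, transition)
position 5: A→C (purine→pyrimidine, transversion)
position 8: G→A (purine→purine, transition)
position 10: T→C (pyrimidine→pyrimidine, transition)
position 13: G→A (purine→purine, transition)
position 14: A→G (purine→purine, transition)

5 transitions, 1 transversion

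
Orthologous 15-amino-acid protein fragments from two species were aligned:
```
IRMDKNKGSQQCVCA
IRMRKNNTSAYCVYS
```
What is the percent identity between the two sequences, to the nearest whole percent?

53%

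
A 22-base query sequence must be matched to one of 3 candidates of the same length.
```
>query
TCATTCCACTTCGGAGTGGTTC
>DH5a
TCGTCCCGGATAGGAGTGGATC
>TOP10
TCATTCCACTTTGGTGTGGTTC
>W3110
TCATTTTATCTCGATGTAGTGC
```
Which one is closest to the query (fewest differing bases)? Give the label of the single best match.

Hamming distances to query — DH5a: 7; TOP10: 2; W3110: 8.
Smallest is TOP10 with 2 mismatches.

TOP10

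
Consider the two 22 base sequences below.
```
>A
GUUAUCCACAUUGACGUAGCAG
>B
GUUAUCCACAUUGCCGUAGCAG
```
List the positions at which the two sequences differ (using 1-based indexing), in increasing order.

14

Differences at position 14 (A→C).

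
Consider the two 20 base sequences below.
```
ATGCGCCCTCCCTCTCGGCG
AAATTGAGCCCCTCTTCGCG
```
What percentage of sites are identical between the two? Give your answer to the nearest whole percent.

50%

10 positions differ (2, 3, 4, 5, 6, 7, 8, 9, 16, 17), so 10 of 20 match: 10/20 = 50%.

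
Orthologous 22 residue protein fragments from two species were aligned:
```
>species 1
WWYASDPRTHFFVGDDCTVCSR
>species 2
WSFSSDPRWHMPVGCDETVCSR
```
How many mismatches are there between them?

Comparing position by position, 8 positions differ: 2 (W/S), 3 (Y/F), 4 (A/S), 9 (T/W), 11 (F/M), 12 (F/P), 15 (D/C), 17 (C/E).

8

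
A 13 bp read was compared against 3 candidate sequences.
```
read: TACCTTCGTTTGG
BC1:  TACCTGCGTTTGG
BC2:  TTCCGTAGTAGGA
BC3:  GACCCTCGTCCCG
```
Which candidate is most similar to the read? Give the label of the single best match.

BC1 differs at 1 position; BC2 differs at 6 positions; BC3 differs at 5 positions. The closest is BC1.

BC1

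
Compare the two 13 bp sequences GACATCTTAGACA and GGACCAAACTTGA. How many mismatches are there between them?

Comparing position by position, 11 positions differ: 2 (A/G), 3 (C/A), 4 (A/C), 5 (T/C), 6 (C/A), 7 (T/A), 8 (T/A), 9 (A/C), 10 (G/T), 11 (A/T), 12 (C/G).

11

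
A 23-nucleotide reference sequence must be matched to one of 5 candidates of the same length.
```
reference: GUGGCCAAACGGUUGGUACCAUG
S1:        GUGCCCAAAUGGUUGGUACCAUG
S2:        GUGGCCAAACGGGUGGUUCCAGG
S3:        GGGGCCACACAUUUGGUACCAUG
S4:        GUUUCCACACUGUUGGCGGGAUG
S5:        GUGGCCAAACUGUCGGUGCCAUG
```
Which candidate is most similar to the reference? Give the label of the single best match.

S1 differs at 2 sites; S2 differs at 3 sites; S3 differs at 4 sites; S4 differs at 8 sites; S5 differs at 3 sites. The closest is S1.

S1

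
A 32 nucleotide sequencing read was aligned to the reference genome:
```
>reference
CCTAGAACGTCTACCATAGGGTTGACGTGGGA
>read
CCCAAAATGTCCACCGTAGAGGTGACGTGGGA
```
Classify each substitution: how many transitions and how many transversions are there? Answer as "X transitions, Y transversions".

6 transitions, 1 transversion

Transitions (purine↔purine or pyrimidine↔pyrimidine): 3 T→C, 5 G→A, 8 C→T, 12 T→C, 16 A→G, 20 G→A.
Transversions (purine↔pyrimidine): 22 T→G.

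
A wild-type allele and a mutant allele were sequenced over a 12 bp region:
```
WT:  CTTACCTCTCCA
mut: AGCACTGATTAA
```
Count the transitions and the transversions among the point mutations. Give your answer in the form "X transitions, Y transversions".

Transitions (purine↔purine or pyrimidine↔pyrimidine): 3 T→C, 6 C→T, 10 C→T.
Transversions (purine↔pyrimidine): 1 C→A, 2 T→G, 7 T→G, 8 C→A, 11 C→A.

3 transitions, 5 transversions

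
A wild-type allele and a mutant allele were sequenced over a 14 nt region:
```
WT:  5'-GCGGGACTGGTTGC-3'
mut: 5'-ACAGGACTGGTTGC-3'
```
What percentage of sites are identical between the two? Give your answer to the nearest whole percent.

2 positions differ (1, 3), so 12 of 14 match: 12/14 = 85.71%.

86%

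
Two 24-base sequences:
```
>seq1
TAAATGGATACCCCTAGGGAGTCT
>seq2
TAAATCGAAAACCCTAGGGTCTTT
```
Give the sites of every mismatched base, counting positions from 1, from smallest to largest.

6, 9, 11, 20, 21, 23

Scanning 1-based: 6: G/C; 9: T/A; 11: C/A; 20: A/T; 21: G/C; 23: C/T.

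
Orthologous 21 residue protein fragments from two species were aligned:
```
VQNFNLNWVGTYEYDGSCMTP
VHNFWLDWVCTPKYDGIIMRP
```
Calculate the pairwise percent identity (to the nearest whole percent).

9 positions differ (2, 5, 7, 10, 12, 13, 17, 18, 20), so 12 of 21 match: 12/21 = 57.14%.

57%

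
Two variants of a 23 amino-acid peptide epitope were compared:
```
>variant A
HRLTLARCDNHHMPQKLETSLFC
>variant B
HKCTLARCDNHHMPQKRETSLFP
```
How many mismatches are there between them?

The sequences differ at residues 2, 3, 17, 23 (1-based) — 4 in total.

4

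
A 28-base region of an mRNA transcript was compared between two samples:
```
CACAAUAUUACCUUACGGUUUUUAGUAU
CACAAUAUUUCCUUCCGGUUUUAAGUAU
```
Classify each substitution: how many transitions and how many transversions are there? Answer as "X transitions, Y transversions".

0 transitions, 3 transversions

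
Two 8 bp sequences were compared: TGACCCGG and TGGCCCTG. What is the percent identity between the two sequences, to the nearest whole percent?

75%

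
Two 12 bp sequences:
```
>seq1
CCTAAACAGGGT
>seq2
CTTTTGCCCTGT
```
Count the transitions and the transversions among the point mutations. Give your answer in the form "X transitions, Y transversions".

Transitions (purine↔purine or pyrimidine↔pyrimidine): 2 C→T, 6 A→G.
Transversions (purine↔pyrimidine): 4 A→T, 5 A→T, 8 A→C, 9 G→C, 10 G→T.

2 transitions, 5 transversions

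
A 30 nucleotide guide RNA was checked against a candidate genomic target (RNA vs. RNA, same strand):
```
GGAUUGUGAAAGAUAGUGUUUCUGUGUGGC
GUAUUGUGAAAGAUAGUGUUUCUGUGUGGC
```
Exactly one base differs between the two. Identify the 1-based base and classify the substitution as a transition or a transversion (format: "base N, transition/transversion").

base 2, transversion

The sequences differ only at base 2: G→U (purine→pyrimidine), a transversion.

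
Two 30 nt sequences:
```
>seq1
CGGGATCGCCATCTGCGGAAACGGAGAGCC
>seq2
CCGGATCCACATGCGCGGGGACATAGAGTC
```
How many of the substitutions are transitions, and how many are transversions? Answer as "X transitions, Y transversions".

5 transitions, 5 transversions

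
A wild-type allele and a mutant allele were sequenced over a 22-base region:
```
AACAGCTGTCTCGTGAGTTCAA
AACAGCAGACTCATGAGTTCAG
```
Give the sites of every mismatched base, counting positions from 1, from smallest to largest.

7, 9, 13, 22

Scanning 1-based: 7: T/A; 9: T/A; 13: G/A; 22: A/G.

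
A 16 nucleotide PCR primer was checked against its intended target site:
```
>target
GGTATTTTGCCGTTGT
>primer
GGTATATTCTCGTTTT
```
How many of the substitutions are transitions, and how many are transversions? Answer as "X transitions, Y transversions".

1 transition, 3 transversions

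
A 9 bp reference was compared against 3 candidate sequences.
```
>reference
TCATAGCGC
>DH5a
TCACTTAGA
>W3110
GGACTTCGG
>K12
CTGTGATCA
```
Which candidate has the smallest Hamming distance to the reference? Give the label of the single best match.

DH5a

DH5a differs at 5 positions; W3110 differs at 6 positions; K12 differs at 8 positions. The closest is DH5a.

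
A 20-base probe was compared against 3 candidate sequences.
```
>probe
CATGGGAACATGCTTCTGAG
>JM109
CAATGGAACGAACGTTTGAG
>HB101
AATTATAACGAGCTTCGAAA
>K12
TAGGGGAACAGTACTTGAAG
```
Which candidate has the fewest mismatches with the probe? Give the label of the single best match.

JM109 differs at 7 sites; HB101 differs at 9 sites; K12 differs at 9 sites. The closest is JM109.

JM109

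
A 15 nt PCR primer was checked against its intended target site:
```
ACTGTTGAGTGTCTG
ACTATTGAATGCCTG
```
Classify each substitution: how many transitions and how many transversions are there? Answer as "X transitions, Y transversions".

3 transitions, 0 transversions

Transitions (purine↔purine or pyrimidine↔pyrimidine): 4 G→A, 9 G→A, 12 T→C.
Transversions (purine↔pyrimidine): none.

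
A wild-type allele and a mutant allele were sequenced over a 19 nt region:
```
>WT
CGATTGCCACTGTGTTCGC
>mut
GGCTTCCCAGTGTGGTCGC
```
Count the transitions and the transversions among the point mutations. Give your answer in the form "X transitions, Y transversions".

0 transitions, 5 transversions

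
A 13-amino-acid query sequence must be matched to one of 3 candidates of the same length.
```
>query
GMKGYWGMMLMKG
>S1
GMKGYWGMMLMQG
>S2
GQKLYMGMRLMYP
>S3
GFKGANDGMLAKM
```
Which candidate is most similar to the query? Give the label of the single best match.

S1

S1 differs at 1 position; S2 differs at 6 positions; S3 differs at 7 positions. The closest is S1.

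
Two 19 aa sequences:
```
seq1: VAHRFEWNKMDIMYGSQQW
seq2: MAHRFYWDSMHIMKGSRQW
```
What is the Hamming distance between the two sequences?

7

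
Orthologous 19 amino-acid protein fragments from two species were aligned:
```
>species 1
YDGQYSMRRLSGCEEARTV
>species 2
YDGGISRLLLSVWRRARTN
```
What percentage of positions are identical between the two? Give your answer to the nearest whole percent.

Mismatches at positions 4, 5, 7, 8, 9, 12, 13, 14, 15, 19 (1-based): 10 of 19.
Identical positions: 9/19 = 47.37% → 47%.

47%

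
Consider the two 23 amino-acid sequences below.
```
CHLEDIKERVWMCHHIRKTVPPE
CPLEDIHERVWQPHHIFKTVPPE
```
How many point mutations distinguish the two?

5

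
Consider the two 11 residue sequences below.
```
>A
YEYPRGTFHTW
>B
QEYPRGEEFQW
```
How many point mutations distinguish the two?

Comparing position by position, 5 residues differ: 1 (Y/Q), 7 (T/E), 8 (F/E), 9 (H/F), 10 (T/Q).

5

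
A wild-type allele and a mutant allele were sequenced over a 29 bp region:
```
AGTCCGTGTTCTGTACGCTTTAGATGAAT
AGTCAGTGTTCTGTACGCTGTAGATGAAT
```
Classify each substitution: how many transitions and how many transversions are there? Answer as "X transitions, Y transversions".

Mismatches (1-based):
site 5: C→A (pyrimidine→purine, transversion)
site 20: T→G (pyrimidine→purine, transversion)

0 transitions, 2 transversions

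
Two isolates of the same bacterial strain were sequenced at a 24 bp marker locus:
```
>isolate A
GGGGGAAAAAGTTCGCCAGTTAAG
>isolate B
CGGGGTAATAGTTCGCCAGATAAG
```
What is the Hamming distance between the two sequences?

The sequences differ at bases 1, 6, 9, 20 (1-based) — 4 in total.

4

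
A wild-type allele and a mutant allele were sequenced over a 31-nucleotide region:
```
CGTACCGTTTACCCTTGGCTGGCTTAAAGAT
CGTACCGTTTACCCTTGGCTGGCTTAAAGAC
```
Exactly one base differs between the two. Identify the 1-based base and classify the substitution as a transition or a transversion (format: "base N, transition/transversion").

base 31, transition

The sequences differ only at base 31: T→C (pyrimidine→pyrimidine), a transition.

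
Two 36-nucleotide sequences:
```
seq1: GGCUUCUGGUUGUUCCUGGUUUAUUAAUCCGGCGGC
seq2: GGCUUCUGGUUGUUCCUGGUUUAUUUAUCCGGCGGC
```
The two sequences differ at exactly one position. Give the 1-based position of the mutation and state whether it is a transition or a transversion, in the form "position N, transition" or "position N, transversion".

Position 26 changes A→U. A is a purine and U is a pyrimidine, so this is a transversion.

position 26, transversion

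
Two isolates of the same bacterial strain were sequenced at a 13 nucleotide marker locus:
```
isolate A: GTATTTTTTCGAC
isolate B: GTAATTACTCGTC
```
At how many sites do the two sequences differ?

4

The sequences differ at sites 4, 7, 8, 12 (1-based) — 4 in total.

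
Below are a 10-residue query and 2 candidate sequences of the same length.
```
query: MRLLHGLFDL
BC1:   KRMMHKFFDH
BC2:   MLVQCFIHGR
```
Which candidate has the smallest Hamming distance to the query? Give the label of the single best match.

BC1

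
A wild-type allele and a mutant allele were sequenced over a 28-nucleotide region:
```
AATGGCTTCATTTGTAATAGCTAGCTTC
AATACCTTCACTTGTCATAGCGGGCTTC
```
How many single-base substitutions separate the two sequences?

6

Mismatches (1-based): site 4: G→A; site 5: G→C; site 11: T→C; site 16: A→C; site 22: T→G; site 23: A→G.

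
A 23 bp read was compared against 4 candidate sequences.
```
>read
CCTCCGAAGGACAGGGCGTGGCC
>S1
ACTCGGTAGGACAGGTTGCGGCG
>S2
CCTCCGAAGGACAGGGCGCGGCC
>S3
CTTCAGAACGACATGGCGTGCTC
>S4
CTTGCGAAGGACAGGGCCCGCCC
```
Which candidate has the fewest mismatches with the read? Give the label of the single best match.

S2

S1 differs at 7 sites; S2 differs at 1 site; S3 differs at 6 sites; S4 differs at 5 sites. The closest is S2.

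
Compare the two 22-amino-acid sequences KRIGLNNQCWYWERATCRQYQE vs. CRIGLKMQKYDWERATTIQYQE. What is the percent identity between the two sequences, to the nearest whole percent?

64%

Mismatches at positions 1, 6, 7, 9, 10, 11, 17, 18 (1-based): 8 of 22.
Identical positions: 14/22 = 63.64% → 64%.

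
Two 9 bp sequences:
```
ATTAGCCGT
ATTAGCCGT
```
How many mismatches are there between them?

0

No positions differ; the sequences are identical.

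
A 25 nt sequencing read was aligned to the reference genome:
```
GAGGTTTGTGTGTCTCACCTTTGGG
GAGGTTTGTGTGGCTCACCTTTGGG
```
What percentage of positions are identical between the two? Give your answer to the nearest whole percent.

1 position differs (13), so 24 of 25 match: 24/25 = 96%.

96%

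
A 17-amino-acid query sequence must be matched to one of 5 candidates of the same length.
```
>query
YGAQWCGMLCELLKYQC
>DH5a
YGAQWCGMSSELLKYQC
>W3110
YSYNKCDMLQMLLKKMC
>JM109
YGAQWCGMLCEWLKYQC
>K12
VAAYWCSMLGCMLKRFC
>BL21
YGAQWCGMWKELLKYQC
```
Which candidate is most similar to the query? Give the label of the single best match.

Hamming distances to query — DH5a: 2; W3110: 9; JM109: 1; K12: 9; BL21: 2.
Smallest is JM109 with 1 mismatch.

JM109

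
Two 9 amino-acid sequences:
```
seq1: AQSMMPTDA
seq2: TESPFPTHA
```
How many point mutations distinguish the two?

Comparing position by position, 5 positions differ: 1 (A/T), 2 (Q/E), 4 (M/P), 5 (M/F), 8 (D/H).

5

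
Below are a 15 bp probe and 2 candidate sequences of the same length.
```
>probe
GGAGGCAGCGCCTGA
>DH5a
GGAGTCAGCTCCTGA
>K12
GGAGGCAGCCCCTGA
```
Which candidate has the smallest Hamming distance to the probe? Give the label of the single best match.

Hamming distances to probe — DH5a: 2; K12: 1.
Smallest is K12 with 1 mismatch.

K12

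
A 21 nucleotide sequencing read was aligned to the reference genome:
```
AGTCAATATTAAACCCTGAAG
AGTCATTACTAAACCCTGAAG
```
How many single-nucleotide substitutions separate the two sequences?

The sequences differ at positions 6, 9 (1-based) — 2 in total.

2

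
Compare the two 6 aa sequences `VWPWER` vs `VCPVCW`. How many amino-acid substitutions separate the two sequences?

4

Comparing position by position, 4 residues differ: 2 (W/C), 4 (W/V), 5 (E/C), 6 (R/W).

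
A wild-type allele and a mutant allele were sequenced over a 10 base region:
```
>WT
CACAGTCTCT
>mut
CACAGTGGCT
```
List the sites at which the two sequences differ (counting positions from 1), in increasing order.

7, 8

Differences at site 7 (C→G), site 8 (T→G).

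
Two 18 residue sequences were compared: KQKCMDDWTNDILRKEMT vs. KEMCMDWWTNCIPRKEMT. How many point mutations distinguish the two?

5

The sequences differ at residues 2, 3, 7, 11, 13 (1-based) — 5 in total.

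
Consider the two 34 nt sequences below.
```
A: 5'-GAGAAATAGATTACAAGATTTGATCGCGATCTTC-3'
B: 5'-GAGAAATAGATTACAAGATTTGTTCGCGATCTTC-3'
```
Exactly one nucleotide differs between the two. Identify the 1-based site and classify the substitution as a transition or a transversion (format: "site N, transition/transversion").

The sequences differ only at site 23: A→T (purine→pyrimidine), a transversion.

site 23, transversion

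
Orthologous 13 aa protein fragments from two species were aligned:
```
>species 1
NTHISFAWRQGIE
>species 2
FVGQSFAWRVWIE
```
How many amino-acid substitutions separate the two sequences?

Comparing position by position, 6 residues differ: 1 (N/F), 2 (T/V), 3 (H/G), 4 (I/Q), 10 (Q/V), 11 (G/W).

6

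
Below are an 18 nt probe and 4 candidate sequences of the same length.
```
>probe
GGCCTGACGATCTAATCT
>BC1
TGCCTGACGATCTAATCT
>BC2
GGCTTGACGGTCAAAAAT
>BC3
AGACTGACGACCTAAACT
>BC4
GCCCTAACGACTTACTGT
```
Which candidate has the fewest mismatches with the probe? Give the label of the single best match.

Hamming distances to probe — BC1: 1; BC2: 5; BC3: 4; BC4: 6.
Smallest is BC1 with 1 mismatch.

BC1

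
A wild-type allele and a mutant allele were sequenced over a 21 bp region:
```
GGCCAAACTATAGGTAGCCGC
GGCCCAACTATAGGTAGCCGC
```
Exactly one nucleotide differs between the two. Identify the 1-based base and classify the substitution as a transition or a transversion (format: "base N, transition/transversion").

base 5, transversion

The sequences differ only at base 5: A→C (purine→pyrimidine), a transversion.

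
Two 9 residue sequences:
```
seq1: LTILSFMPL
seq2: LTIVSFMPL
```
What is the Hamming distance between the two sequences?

1

Comparing position by position, 1 residue differs: 4 (L/V).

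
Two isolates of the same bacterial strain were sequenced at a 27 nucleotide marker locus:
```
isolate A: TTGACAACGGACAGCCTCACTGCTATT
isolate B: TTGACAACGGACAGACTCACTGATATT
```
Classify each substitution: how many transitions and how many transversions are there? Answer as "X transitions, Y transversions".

Transitions (purine↔purine or pyrimidine↔pyrimidine): none.
Transversions (purine↔pyrimidine): 15 C→A, 23 C→A.

0 transitions, 2 transversions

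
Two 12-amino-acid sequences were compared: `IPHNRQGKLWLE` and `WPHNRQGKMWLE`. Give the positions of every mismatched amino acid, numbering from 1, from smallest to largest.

Scanning 1-based: 1: I/W; 9: L/M.

1, 9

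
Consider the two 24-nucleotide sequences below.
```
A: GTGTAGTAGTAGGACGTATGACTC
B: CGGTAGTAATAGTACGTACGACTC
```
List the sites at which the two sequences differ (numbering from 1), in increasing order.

1, 2, 9, 13, 19

Differences at site 1 (G→C), site 2 (T→G), site 9 (G→A), site 13 (G→T), site 19 (T→C).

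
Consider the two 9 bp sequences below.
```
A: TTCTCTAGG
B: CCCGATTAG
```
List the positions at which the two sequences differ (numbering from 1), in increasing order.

Scanning 1-based: 1: T/C; 2: T/C; 4: T/G; 5: C/A; 7: A/T; 8: G/A.

1, 2, 4, 5, 7, 8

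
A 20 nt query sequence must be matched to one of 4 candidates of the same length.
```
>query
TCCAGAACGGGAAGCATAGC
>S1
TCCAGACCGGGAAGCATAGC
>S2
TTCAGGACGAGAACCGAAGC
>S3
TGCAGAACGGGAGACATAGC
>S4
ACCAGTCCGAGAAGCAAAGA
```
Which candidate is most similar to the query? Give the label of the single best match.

S1 differs at 1 site; S2 differs at 6 sites; S3 differs at 3 sites; S4 differs at 6 sites. The closest is S1.

S1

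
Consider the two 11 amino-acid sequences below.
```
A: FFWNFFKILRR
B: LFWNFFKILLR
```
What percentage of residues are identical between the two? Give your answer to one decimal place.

Mismatches at positions 1, 10 (1-based): 2 of 11.
Identical positions: 9/11 = 81.82% → 81.8%.

81.8%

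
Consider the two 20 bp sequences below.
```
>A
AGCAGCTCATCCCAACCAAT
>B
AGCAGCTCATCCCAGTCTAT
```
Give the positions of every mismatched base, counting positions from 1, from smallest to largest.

Differences at position 15 (A→G), position 16 (C→T), position 18 (A→T).

15, 16, 18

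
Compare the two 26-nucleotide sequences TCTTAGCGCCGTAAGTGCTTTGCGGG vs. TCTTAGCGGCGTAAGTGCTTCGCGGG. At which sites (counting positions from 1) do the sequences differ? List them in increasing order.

9, 21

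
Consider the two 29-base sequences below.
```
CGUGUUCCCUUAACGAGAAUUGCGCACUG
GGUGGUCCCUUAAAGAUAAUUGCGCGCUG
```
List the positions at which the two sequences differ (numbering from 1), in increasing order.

1, 5, 14, 17, 26

Scanning 1-based: 1: C/G; 5: U/G; 14: C/A; 17: G/U; 26: A/G.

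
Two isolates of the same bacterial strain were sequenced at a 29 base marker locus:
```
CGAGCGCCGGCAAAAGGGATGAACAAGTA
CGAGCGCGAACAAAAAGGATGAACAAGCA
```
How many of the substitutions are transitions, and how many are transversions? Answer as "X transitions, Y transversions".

Mismatches (1-based):
base 8: C→G (pyrimidine→purine, transversion)
base 9: G→A (purine→purine, transition)
base 10: G→A (purine→purine, transition)
base 16: G→A (purine→purine, transition)
base 28: T→C (pyrimidine→pyrimidine, transition)

4 transitions, 1 transversion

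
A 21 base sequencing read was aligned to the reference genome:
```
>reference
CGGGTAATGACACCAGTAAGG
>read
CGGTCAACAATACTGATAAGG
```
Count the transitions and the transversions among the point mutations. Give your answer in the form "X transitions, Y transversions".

7 transitions, 1 transversion

Mismatches (1-based):
site 4: G→T (purine→pyrimidine, transversion)
site 5: T→C (pyrimidine→pyrimidine, transition)
site 8: T→C (pyrimidine→pyrimidine, transition)
site 9: G→A (purine→purine, transition)
site 11: C→T (pyrimidine→pyrimidine, transition)
site 14: C→T (pyrimidine→pyrimidine, transition)
site 15: A→G (purine→purine, transition)
site 16: G→A (purine→purine, transition)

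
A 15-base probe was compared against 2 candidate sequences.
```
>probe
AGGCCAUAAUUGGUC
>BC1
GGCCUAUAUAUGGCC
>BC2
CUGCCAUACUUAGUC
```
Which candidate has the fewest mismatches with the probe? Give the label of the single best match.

BC2

Hamming distances to probe — BC1: 6; BC2: 4.
Smallest is BC2 with 4 mismatches.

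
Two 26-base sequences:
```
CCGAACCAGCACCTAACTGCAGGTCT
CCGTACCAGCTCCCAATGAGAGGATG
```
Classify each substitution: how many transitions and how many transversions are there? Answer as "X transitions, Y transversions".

4 transitions, 6 transversions

Mismatches (1-based):
site 4: A→T (purine→pyrimidine, transversion)
site 11: A→T (purine→pyrimidine, transversion)
site 14: T→C (pyrimidine→pyrimidine, transition)
site 17: C→T (pyrimidine→pyrimidine, transition)
site 18: T→G (pyrimidine→purine, transversion)
site 19: G→A (purine→purine, transition)
site 20: C→G (pyrimidine→purine, transversion)
site 24: T→A (pyrimidine→purine, transversion)
site 25: C→T (pyrimidine→pyrimidine, transition)
site 26: T→G (pyrimidine→purine, transversion)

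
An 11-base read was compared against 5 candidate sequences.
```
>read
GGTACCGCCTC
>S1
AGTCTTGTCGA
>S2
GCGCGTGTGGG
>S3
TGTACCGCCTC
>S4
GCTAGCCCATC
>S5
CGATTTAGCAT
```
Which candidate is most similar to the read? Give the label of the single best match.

Hamming distances to read — S1: 7; S2: 9; S3: 1; S4: 4; S5: 9.
Smallest is S3 with 1 mismatch.

S3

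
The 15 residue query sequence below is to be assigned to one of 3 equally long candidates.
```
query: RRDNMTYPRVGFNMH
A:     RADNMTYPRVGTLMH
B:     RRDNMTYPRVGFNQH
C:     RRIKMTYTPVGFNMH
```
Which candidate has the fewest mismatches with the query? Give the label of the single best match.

B

Hamming distances to query — A: 3; B: 1; C: 4.
Smallest is B with 1 mismatch.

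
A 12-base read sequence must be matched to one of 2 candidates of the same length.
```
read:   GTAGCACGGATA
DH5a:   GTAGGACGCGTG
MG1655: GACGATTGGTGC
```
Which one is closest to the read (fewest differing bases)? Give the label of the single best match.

Hamming distances to read — DH5a: 4; MG1655: 8.
Smallest is DH5a with 4 mismatches.

DH5a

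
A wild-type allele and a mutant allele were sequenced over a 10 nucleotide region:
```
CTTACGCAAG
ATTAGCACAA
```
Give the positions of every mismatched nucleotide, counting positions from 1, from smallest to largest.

Differences at position 1 (C→A), position 5 (C→G), position 6 (G→C), position 7 (C→A), position 8 (A→C), position 10 (G→A).

1, 5, 6, 7, 8, 10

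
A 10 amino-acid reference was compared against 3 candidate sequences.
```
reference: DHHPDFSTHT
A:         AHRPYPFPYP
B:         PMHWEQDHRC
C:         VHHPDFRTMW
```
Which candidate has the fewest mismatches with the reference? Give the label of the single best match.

C

A differs at 8 residues; B differs at 9 residues; C differs at 4 residues. The closest is C.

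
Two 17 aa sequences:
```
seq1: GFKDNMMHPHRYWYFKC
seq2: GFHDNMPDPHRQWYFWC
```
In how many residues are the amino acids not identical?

Comparing position by position, 5 residues differ: 3 (K/H), 7 (M/P), 8 (H/D), 12 (Y/Q), 16 (K/W).

5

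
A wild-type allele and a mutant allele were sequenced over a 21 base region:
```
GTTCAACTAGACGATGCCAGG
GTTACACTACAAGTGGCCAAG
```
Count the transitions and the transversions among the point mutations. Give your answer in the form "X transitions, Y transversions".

Mismatches (1-based):
base 4: C→A (pyrimidine→purine, transversion)
base 5: A→C (purine→pyrimidine, transversion)
base 10: G→C (purine→pyrimidine, transversion)
base 12: C→A (pyrimidine→purine, transversion)
base 14: A→T (purine→pyrimidine, transversion)
base 15: T→G (pyrimidine→purine, transversion)
base 20: G→A (purine→purine, transition)

1 transition, 6 transversions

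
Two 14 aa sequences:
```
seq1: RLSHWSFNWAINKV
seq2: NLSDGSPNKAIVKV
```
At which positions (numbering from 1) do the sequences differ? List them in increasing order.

1, 4, 5, 7, 9, 12

Scanning 1-based: 1: R/N; 4: H/D; 5: W/G; 7: F/P; 9: W/K; 12: N/V.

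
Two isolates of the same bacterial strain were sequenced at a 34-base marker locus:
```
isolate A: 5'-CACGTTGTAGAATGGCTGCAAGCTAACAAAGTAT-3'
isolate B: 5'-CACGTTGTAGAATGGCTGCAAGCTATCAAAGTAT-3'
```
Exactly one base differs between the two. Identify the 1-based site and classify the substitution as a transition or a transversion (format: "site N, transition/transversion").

The sequences differ only at site 26: A→T (purine→pyrimidine), a transversion.

site 26, transversion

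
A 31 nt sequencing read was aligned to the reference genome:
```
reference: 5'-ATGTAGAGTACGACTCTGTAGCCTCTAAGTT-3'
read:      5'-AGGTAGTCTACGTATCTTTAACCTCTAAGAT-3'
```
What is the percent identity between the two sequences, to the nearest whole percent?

74%

8 positions differ (2, 7, 8, 13, 14, 18, 21, 30), so 23 of 31 match: 23/31 = 74.19%.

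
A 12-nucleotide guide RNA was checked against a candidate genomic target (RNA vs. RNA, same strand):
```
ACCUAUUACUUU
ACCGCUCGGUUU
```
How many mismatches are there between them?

5

The sequences differ at bases 4, 5, 7, 8, 9 (1-based) — 5 in total.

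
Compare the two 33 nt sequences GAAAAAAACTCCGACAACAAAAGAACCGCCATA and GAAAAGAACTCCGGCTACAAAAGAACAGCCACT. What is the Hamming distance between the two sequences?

Comparing position by position, 6 bases differ: 6 (A/G), 14 (A/G), 16 (A/T), 27 (C/A), 32 (T/C), 33 (A/T).

6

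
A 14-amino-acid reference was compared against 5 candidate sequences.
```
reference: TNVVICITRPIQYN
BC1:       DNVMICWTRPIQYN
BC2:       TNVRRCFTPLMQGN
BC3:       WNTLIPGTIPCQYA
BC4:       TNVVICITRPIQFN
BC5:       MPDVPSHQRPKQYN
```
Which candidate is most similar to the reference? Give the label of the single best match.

BC4

BC1 differs at 3 positions; BC2 differs at 7 positions; BC3 differs at 8 positions; BC4 differs at 1 position; BC5 differs at 8 positions. The closest is BC4.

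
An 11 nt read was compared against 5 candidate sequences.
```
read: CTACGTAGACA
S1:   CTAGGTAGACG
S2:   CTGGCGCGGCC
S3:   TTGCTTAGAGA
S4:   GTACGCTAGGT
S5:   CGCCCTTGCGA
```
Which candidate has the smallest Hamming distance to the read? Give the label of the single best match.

S1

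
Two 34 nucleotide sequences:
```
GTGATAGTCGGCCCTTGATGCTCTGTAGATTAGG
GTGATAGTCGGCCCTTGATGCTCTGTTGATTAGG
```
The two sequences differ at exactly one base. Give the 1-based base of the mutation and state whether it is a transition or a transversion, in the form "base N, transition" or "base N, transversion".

The sequences differ only at base 27: A→T (purine→pyrimidine), a transversion.

base 27, transversion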